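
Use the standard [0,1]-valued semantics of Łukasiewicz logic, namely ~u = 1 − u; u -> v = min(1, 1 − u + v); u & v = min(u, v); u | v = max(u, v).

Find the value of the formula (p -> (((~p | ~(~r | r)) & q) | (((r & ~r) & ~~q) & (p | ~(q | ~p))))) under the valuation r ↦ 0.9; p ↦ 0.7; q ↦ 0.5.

~p: Łukasiewicz ¬ gives 1 − 0.7 = 0.3
~r: Łukasiewicz ¬ gives 1 − 0.9 = 0.1
(~r | r) = max(0.1, 0.9) = 0.9
~(~r | r): Łukasiewicz ¬ gives 1 − 0.9 = 0.1
(~p | ~(~r | r)) = max(0.3, 0.1) = 0.3
((~p | ~(~r | r)) & q) = min(0.3, 0.5) = 0.3
~r: Łukasiewicz ¬ gives 1 − 0.9 = 0.1
(r & ~r) = min(0.9, 0.1) = 0.1
~q: Łukasiewicz ¬ gives 1 − 0.5 = 0.5
~~q: Łukasiewicz ¬ gives 1 − 0.5 = 0.5
((r & ~r) & ~~q) = min(0.1, 0.5) = 0.1
~p: Łukasiewicz ¬ gives 1 − 0.7 = 0.3
(q | ~p) = max(0.5, 0.3) = 0.5
~(q | ~p): Łukasiewicz ¬ gives 1 − 0.5 = 0.5
(p | ~(q | ~p)) = max(0.7, 0.5) = 0.7
(((r & ~r) & ~~q) & (p | ~(q | ~p))) = min(0.1, 0.7) = 0.1
(((~p | ~(~r | r)) & q) | (((r & ~r) & ~~q) & (p | ~(q | ~p)))) = max(0.3, 0.1) = 0.3
(p -> (((~p | ~(~r | r)) & q) | (((r & ~r) & ~~q) & (p | ~(q | ~p))))): min(1, 1 − 0.7 + 0.3) = 0.6

0.60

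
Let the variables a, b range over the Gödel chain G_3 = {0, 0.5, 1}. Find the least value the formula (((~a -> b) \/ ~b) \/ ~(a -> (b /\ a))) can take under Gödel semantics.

The minimum is attained at a = 0, b = 0.5:
  ~a: Gödel ¬ of 0 = 1 (operand is 0)
  (~a -> b): 1 > 0.5, so result = 0.5
  ~b: Gödel ¬ of 0.5 = 0 (operand ≠ 0)
  ((~a -> b) \/ ~b) = max(0.5, 0) = 0.5
  (b /\ a) = min(0.5, 0) = 0
  (a -> (b /\ a)): 0 ≤ 0, so result = 1
  ~(a -> (b /\ a)): Gödel ¬ of 1 = 0 (operand ≠ 0)
  (((~a -> b) \/ ~b) \/ ~(a -> (b /\ a))) = max(0.5, 0) = 0.5
Checking all 9 assignments confirms none give a value below 0.50.

0.50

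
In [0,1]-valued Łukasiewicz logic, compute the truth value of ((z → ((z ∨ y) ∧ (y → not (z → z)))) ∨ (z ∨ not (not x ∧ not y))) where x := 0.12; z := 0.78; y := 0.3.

0.92

(z ∨ y) = max(0.78, 0.3) = 0.78
(z → z): min(1, 1 − 0.78 + 0.78) = 1
not (z → z): Łukasiewicz ¬ gives 1 − 1 = 0
(y → not (z → z)): min(1, 1 − 0.3 + 0) = 0.7
((z ∨ y) ∧ (y → not (z → z))) = min(0.78, 0.7) = 0.7
(z → ((z ∨ y) ∧ (y → not (z → z)))): min(1, 1 − 0.78 + 0.7) = 0.92
not x: Łukasiewicz ¬ gives 1 − 0.12 = 0.88
not y: Łukasiewicz ¬ gives 1 − 0.3 = 0.7
(not x ∧ not y) = min(0.88, 0.7) = 0.7
not (not x ∧ not y): Łukasiewicz ¬ gives 1 − 0.7 = 0.3
(z ∨ not (not x ∧ not y)) = max(0.78, 0.3) = 0.78
((z → ((z ∨ y) ∧ (y → not (z → z)))) ∨ (z ∨ not (not x ∧ not y))) = max(0.92, 0.78) = 0.92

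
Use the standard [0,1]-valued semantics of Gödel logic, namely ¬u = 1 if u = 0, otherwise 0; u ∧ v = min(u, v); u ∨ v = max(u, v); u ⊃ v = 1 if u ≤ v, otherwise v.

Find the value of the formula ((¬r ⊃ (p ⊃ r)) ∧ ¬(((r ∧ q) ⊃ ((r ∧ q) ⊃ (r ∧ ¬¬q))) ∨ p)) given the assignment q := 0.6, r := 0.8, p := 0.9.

¬r: Gödel ¬ of 0.8 = 0 (operand ≠ 0)
(p ⊃ r): 0.9 > 0.8, so result = 0.8
(¬r ⊃ (p ⊃ r)): 0 ≤ 0.8, so result = 1
(r ∧ q) = min(0.8, 0.6) = 0.6
(r ∧ q) = min(0.8, 0.6) = 0.6
¬q: Gödel ¬ of 0.6 = 0 (operand ≠ 0)
¬¬q: Gödel ¬ of 0 = 1 (operand is 0)
(r ∧ ¬¬q) = min(0.8, 1) = 0.8
((r ∧ q) ⊃ (r ∧ ¬¬q)): 0.6 ≤ 0.8, so result = 1
((r ∧ q) ⊃ ((r ∧ q) ⊃ (r ∧ ¬¬q))): 0.6 ≤ 1, so result = 1
(((r ∧ q) ⊃ ((r ∧ q) ⊃ (r ∧ ¬¬q))) ∨ p) = max(1, 0.9) = 1
¬(((r ∧ q) ⊃ ((r ∧ q) ⊃ (r ∧ ¬¬q))) ∨ p): Gödel ¬ of 1 = 0 (operand ≠ 0)
((¬r ⊃ (p ⊃ r)) ∧ ¬(((r ∧ q) ⊃ ((r ∧ q) ⊃ (r ∧ ¬¬q))) ∨ p)) = min(1, 0) = 0

0.00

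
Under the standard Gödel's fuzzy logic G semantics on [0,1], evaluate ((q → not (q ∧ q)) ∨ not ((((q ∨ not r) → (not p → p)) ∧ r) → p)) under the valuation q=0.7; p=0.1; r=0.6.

0.00

(q ∧ q) = min(0.7, 0.7) = 0.7
not (q ∧ q): Gödel ¬ of 0.7 = 0 (operand ≠ 0)
(q → not (q ∧ q)): 0.7 > 0, so result = 0
not r: Gödel ¬ of 0.6 = 0 (operand ≠ 0)
(q ∨ not r) = max(0.7, 0) = 0.7
not p: Gödel ¬ of 0.1 = 0 (operand ≠ 0)
(not p → p): 0 ≤ 0.1, so result = 1
((q ∨ not r) → (not p → p)): 0.7 ≤ 1, so result = 1
(((q ∨ not r) → (not p → p)) ∧ r) = min(1, 0.6) = 0.6
((((q ∨ not r) → (not p → p)) ∧ r) → p): 0.6 > 0.1, so result = 0.1
not ((((q ∨ not r) → (not p → p)) ∧ r) → p): Gödel ¬ of 0.1 = 0 (operand ≠ 0)
((q → not (q ∧ q)) ∨ not ((((q ∨ not r) → (not p → p)) ∧ r) → p)) = max(0, 0) = 0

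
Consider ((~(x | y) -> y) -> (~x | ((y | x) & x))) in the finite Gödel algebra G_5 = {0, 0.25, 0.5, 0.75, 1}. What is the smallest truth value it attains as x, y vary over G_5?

0.25

The minimum is attained at x = 0.25, y = 0:
  (x | y) = max(0.25, 0) = 0.25
  ~(x | y): Gödel ¬ of 0.25 = 0 (operand ≠ 0)
  (~(x | y) -> y): 0 ≤ 0, so result = 1
  ~x: Gödel ¬ of 0.25 = 0 (operand ≠ 0)
  (y | x) = max(0, 0.25) = 0.25
  ((y | x) & x) = min(0.25, 0.25) = 0.25
  (~x | ((y | x) & x)) = max(0, 0.25) = 0.25
  ((~(x | y) -> y) -> (~x | ((y | x) & x))): 1 > 0.25, so result = 0.25
Checking all 25 assignments confirms none give a value below 0.25.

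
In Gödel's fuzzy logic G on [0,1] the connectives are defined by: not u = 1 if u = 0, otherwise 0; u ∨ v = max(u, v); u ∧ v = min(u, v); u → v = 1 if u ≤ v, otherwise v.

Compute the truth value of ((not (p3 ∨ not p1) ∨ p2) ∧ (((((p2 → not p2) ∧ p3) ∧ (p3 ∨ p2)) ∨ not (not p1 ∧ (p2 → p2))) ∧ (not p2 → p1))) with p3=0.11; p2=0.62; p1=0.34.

0.62

not p1: Gödel ¬ of 0.34 = 0 (operand ≠ 0)
(p3 ∨ not p1) = max(0.11, 0) = 0.11
not (p3 ∨ not p1): Gödel ¬ of 0.11 = 0 (operand ≠ 0)
(not (p3 ∨ not p1) ∨ p2) = max(0, 0.62) = 0.62
not p2: Gödel ¬ of 0.62 = 0 (operand ≠ 0)
(p2 → not p2): 0.62 > 0, so result = 0
((p2 → not p2) ∧ p3) = min(0, 0.11) = 0
(p3 ∨ p2) = max(0.11, 0.62) = 0.62
(((p2 → not p2) ∧ p3) ∧ (p3 ∨ p2)) = min(0, 0.62) = 0
not p1: Gödel ¬ of 0.34 = 0 (operand ≠ 0)
(p2 → p2): 0.62 ≤ 0.62, so result = 1
(not p1 ∧ (p2 → p2)) = min(0, 1) = 0
not (not p1 ∧ (p2 → p2)): Gödel ¬ of 0 = 1 (operand is 0)
((((p2 → not p2) ∧ p3) ∧ (p3 ∨ p2)) ∨ not (not p1 ∧ (p2 → p2))) = max(0, 1) = 1
not p2: Gödel ¬ of 0.62 = 0 (operand ≠ 0)
(not p2 → p1): 0 ≤ 0.34, so result = 1
(((((p2 → not p2) ∧ p3) ∧ (p3 ∨ p2)) ∨ not (not p1 ∧ (p2 → p2))) ∧ (not p2 → p1)) = min(1, 1) = 1
((not (p3 ∨ not p1) ∨ p2) ∧ (((((p2 → not p2) ∧ p3) ∧ (p3 ∨ p2)) ∨ not (not p1 ∧ (p2 → p2))) ∧ (not p2 → p1))) = min(0.62, 1) = 0.62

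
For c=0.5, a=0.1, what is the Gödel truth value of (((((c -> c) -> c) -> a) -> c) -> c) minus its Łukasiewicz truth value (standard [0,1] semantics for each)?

-0.10

Gödel evaluation:
  (c -> c): 0.5 ≤ 0.5, so result = 1
  ((c -> c) -> c): 1 > 0.5, so result = 0.5
  (((c -> c) -> c) -> a): 0.5 > 0.1, so result = 0.1
  ((((c -> c) -> c) -> a) -> c): 0.1 ≤ 0.5, so result = 1
  (((((c -> c) -> c) -> a) -> c) -> c): 1 > 0.5, so result = 0.5
  Gödel value = 0.5
Łukasiewicz evaluation:
  (c -> c): min(1, 1 − 0.5 + 0.5) = 1
  ((c -> c) -> c): min(1, 1 − 1 + 0.5) = 0.5
  (((c -> c) -> c) -> a): min(1, 1 − 0.5 + 0.1) = 0.6
  ((((c -> c) -> c) -> a) -> c): min(1, 1 − 0.6 + 0.5) = 0.9
  (((((c -> c) -> c) -> a) -> c) -> c): min(1, 1 − 0.9 + 0.5) = 0.6
  Łukasiewicz value = 0.6
Difference: 0.5 − 0.6 = -0.10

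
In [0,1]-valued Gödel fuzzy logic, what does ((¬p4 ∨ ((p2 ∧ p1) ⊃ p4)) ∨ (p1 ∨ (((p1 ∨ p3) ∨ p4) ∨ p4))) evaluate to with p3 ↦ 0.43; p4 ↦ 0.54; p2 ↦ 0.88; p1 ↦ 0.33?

¬p4: Gödel ¬ of 0.54 = 0 (operand ≠ 0)
(p2 ∧ p1) = min(0.88, 0.33) = 0.33
((p2 ∧ p1) ⊃ p4): 0.33 ≤ 0.54, so result = 1
(¬p4 ∨ ((p2 ∧ p1) ⊃ p4)) = max(0, 1) = 1
(p1 ∨ p3) = max(0.33, 0.43) = 0.43
((p1 ∨ p3) ∨ p4) = max(0.43, 0.54) = 0.54
(((p1 ∨ p3) ∨ p4) ∨ p4) = max(0.54, 0.54) = 0.54
(p1 ∨ (((p1 ∨ p3) ∨ p4) ∨ p4)) = max(0.33, 0.54) = 0.54
((¬p4 ∨ ((p2 ∧ p1) ⊃ p4)) ∨ (p1 ∨ (((p1 ∨ p3) ∨ p4) ∨ p4))) = max(1, 0.54) = 1

1.00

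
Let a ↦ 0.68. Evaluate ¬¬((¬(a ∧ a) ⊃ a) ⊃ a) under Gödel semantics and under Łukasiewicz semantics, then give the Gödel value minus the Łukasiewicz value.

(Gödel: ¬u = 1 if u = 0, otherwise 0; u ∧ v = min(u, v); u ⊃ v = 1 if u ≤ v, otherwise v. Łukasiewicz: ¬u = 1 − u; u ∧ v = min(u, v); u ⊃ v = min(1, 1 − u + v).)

Gödel evaluation:
  (a ∧ a) = min(0.68, 0.68) = 0.68
  ¬(a ∧ a): Gödel ¬ of 0.68 = 0 (operand ≠ 0)
  (¬(a ∧ a) ⊃ a): 0 ≤ 0.68, so result = 1
  ((¬(a ∧ a) ⊃ a) ⊃ a): 1 > 0.68, so result = 0.68
  ¬((¬(a ∧ a) ⊃ a) ⊃ a): Gödel ¬ of 0.68 = 0 (operand ≠ 0)
  ¬¬((¬(a ∧ a) ⊃ a) ⊃ a): Gödel ¬ of 0 = 1 (operand is 0)
  Gödel value = 1
Łukasiewicz evaluation:
  (a ∧ a) = min(0.68, 0.68) = 0.68
  ¬(a ∧ a): Łukasiewicz ¬ gives 1 − 0.68 = 0.32
  (¬(a ∧ a) ⊃ a): min(1, 1 − 0.32 + 0.68) = 1
  ((¬(a ∧ a) ⊃ a) ⊃ a): min(1, 1 − 1 + 0.68) = 0.68
  ¬((¬(a ∧ a) ⊃ a) ⊃ a): Łukasiewicz ¬ gives 1 − 0.68 = 0.32
  ¬¬((¬(a ∧ a) ⊃ a) ⊃ a): Łukasiewicz ¬ gives 1 − 0.32 = 0.68
  Łukasiewicz value = 0.68
Difference: 1 − 0.68 = 0.32

0.32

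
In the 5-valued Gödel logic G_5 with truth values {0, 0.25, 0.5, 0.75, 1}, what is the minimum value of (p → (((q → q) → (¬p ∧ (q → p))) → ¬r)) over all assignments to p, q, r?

1.00

Every assignment gives 1. For instance at p = 0, q = 0, r = 0:
  (q → q): 0 ≤ 0, so result = 1
  ¬p: Gödel ¬ of 0 = 1 (operand is 0)
  (q → p): 0 ≤ 0, so result = 1
  (¬p ∧ (q → p)) = min(1, 1) = 1
  ((q → q) → (¬p ∧ (q → p))): 1 ≤ 1, so result = 1
  ¬r: Gödel ¬ of 0 = 1 (operand is 0)
  (((q → q) → (¬p ∧ (q → p))) → ¬r): 1 ≤ 1, so result = 1
  (p → (((q → q) → (¬p ∧ (q → p))) → ¬r)): 0 ≤ 1, so result = 1
All 125 assignments give value 1 — the formula is a G_5-tautology.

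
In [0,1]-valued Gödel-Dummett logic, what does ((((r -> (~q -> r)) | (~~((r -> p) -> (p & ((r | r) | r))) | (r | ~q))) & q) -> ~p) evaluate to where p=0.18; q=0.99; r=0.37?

~q: Gödel ¬ of 0.99 = 0 (operand ≠ 0)
(~q -> r): 0 ≤ 0.37, so result = 1
(r -> (~q -> r)): 0.37 ≤ 1, so result = 1
(r -> p): 0.37 > 0.18, so result = 0.18
(r | r) = max(0.37, 0.37) = 0.37
((r | r) | r) = max(0.37, 0.37) = 0.37
(p & ((r | r) | r)) = min(0.18, 0.37) = 0.18
((r -> p) -> (p & ((r | r) | r))): 0.18 ≤ 0.18, so result = 1
~((r -> p) -> (p & ((r | r) | r))): Gödel ¬ of 1 = 0 (operand ≠ 0)
~~((r -> p) -> (p & ((r | r) | r))): Gödel ¬ of 0 = 1 (operand is 0)
~q: Gödel ¬ of 0.99 = 0 (operand ≠ 0)
(r | ~q) = max(0.37, 0) = 0.37
(~~((r -> p) -> (p & ((r | r) | r))) | (r | ~q)) = max(1, 0.37) = 1
((r -> (~q -> r)) | (~~((r -> p) -> (p & ((r | r) | r))) | (r | ~q))) = max(1, 1) = 1
(((r -> (~q -> r)) | (~~((r -> p) -> (p & ((r | r) | r))) | (r | ~q))) & q) = min(1, 0.99) = 0.99
~p: Gödel ¬ of 0.18 = 0 (operand ≠ 0)
((((r -> (~q -> r)) | (~~((r -> p) -> (p & ((r | r) | r))) | (r | ~q))) & q) -> ~p): 0.99 > 0, so result = 0

0.00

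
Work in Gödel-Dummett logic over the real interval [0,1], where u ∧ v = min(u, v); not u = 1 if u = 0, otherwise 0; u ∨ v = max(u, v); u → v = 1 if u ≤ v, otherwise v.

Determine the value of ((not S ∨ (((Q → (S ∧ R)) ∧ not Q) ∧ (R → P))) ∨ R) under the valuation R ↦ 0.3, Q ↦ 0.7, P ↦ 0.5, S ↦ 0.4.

0.30

not S: Gödel ¬ of 0.4 = 0 (operand ≠ 0)
(S ∧ R) = min(0.4, 0.3) = 0.3
(Q → (S ∧ R)): 0.7 > 0.3, so result = 0.3
not Q: Gödel ¬ of 0.7 = 0 (operand ≠ 0)
((Q → (S ∧ R)) ∧ not Q) = min(0.3, 0) = 0
(R → P): 0.3 ≤ 0.5, so result = 1
(((Q → (S ∧ R)) ∧ not Q) ∧ (R → P)) = min(0, 1) = 0
(not S ∨ (((Q → (S ∧ R)) ∧ not Q) ∧ (R → P))) = max(0, 0) = 0
((not S ∨ (((Q → (S ∧ R)) ∧ not Q) ∧ (R → P))) ∨ R) = max(0, 0.3) = 0.3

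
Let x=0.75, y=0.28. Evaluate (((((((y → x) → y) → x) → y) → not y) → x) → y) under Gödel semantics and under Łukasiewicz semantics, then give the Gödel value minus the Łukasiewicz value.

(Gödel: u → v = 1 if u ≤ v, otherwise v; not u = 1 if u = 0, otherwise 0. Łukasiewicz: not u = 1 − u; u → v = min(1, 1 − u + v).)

Gödel evaluation:
  (y → x): 0.28 ≤ 0.75, so result = 1
  ((y → x) → y): 1 > 0.28, so result = 0.28
  (((y → x) → y) → x): 0.28 ≤ 0.75, so result = 1
  ((((y → x) → y) → x) → y): 1 > 0.28, so result = 0.28
  not y: Gödel ¬ of 0.28 = 0 (operand ≠ 0)
  (((((y → x) → y) → x) → y) → not y): 0.28 > 0, so result = 0
  ((((((y → x) → y) → x) → y) → not y) → x): 0 ≤ 0.75, so result = 1
  (((((((y → x) → y) → x) → y) → not y) → x) → y): 1 > 0.28, so result = 0.28
  Gödel value = 0.28
Łukasiewicz evaluation:
  (y → x): min(1, 1 − 0.28 + 0.75) = 1
  ((y → x) → y): min(1, 1 − 1 + 0.28) = 0.28
  (((y → x) → y) → x): min(1, 1 − 0.28 + 0.75) = 1
  ((((y → x) → y) → x) → y): min(1, 1 − 1 + 0.28) = 0.28
  not y: Łukasiewicz ¬ gives 1 − 0.28 = 0.72
  (((((y → x) → y) → x) → y) → not y): min(1, 1 − 0.28 + 0.72) = 1
  ((((((y → x) → y) → x) → y) → not y) → x): min(1, 1 − 1 + 0.75) = 0.75
  (((((((y → x) → y) → x) → y) → not y) → x) → y): min(1, 1 − 0.75 + 0.28) = 0.53
  Łukasiewicz value = 0.53
Difference: 0.28 − 0.53 = -0.25

-0.25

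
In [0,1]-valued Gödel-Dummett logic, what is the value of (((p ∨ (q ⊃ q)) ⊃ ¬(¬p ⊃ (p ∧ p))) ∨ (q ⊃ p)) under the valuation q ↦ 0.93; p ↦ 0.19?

0.19

(q ⊃ q): 0.93 ≤ 0.93, so result = 1
(p ∨ (q ⊃ q)) = max(0.19, 1) = 1
¬p: Gödel ¬ of 0.19 = 0 (operand ≠ 0)
(p ∧ p) = min(0.19, 0.19) = 0.19
(¬p ⊃ (p ∧ p)): 0 ≤ 0.19, so result = 1
¬(¬p ⊃ (p ∧ p)): Gödel ¬ of 1 = 0 (operand ≠ 0)
((p ∨ (q ⊃ q)) ⊃ ¬(¬p ⊃ (p ∧ p))): 1 > 0, so result = 0
(q ⊃ p): 0.93 > 0.19, so result = 0.19
(((p ∨ (q ⊃ q)) ⊃ ¬(¬p ⊃ (p ∧ p))) ∨ (q ⊃ p)) = max(0, 0.19) = 0.19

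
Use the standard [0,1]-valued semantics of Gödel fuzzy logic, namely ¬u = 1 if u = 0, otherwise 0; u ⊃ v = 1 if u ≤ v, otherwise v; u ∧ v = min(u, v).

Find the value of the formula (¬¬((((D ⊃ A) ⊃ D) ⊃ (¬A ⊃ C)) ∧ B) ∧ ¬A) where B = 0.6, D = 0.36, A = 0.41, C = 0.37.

(D ⊃ A): 0.36 ≤ 0.41, so result = 1
((D ⊃ A) ⊃ D): 1 > 0.36, so result = 0.36
¬A: Gödel ¬ of 0.41 = 0 (operand ≠ 0)
(¬A ⊃ C): 0 ≤ 0.37, so result = 1
(((D ⊃ A) ⊃ D) ⊃ (¬A ⊃ C)): 0.36 ≤ 1, so result = 1
((((D ⊃ A) ⊃ D) ⊃ (¬A ⊃ C)) ∧ B) = min(1, 0.6) = 0.6
¬((((D ⊃ A) ⊃ D) ⊃ (¬A ⊃ C)) ∧ B): Gödel ¬ of 0.6 = 0 (operand ≠ 0)
¬¬((((D ⊃ A) ⊃ D) ⊃ (¬A ⊃ C)) ∧ B): Gödel ¬ of 0 = 1 (operand is 0)
¬A: Gödel ¬ of 0.41 = 0 (operand ≠ 0)
(¬¬((((D ⊃ A) ⊃ D) ⊃ (¬A ⊃ C)) ∧ B) ∧ ¬A) = min(1, 0) = 0

0.00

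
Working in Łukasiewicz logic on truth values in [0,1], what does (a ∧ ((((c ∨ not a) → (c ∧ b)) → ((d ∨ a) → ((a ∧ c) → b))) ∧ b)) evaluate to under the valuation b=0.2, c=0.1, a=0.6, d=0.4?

not a: Łukasiewicz ¬ gives 1 − 0.6 = 0.4
(c ∨ not a) = max(0.1, 0.4) = 0.4
(c ∧ b) = min(0.1, 0.2) = 0.1
((c ∨ not a) → (c ∧ b)): min(1, 1 − 0.4 + 0.1) = 0.7
(d ∨ a) = max(0.4, 0.6) = 0.6
(a ∧ c) = min(0.6, 0.1) = 0.1
((a ∧ c) → b): min(1, 1 − 0.1 + 0.2) = 1
((d ∨ a) → ((a ∧ c) → b)): min(1, 1 − 0.6 + 1) = 1
(((c ∨ not a) → (c ∧ b)) → ((d ∨ a) → ((a ∧ c) → b))): min(1, 1 − 0.7 + 1) = 1
((((c ∨ not a) → (c ∧ b)) → ((d ∨ a) → ((a ∧ c) → b))) ∧ b) = min(1, 0.2) = 0.2
(a ∧ ((((c ∨ not a) → (c ∧ b)) → ((d ∨ a) → ((a ∧ c) → b))) ∧ b)) = min(0.6, 0.2) = 0.2

0.20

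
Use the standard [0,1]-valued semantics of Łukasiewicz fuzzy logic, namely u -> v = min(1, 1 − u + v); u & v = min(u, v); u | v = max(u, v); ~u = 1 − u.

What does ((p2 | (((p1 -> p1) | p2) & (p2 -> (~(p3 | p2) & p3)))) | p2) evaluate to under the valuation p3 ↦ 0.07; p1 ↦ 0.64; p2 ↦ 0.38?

(p1 -> p1): min(1, 1 − 0.64 + 0.64) = 1
((p1 -> p1) | p2) = max(1, 0.38) = 1
(p3 | p2) = max(0.07, 0.38) = 0.38
~(p3 | p2): Łukasiewicz ¬ gives 1 − 0.38 = 0.62
(~(p3 | p2) & p3) = min(0.62, 0.07) = 0.07
(p2 -> (~(p3 | p2) & p3)): min(1, 1 − 0.38 + 0.07) = 0.69
(((p1 -> p1) | p2) & (p2 -> (~(p3 | p2) & p3))) = min(1, 0.69) = 0.69
(p2 | (((p1 -> p1) | p2) & (p2 -> (~(p3 | p2) & p3)))) = max(0.38, 0.69) = 0.69
((p2 | (((p1 -> p1) | p2) & (p2 -> (~(p3 | p2) & p3)))) | p2) = max(0.69, 0.38) = 0.69

0.69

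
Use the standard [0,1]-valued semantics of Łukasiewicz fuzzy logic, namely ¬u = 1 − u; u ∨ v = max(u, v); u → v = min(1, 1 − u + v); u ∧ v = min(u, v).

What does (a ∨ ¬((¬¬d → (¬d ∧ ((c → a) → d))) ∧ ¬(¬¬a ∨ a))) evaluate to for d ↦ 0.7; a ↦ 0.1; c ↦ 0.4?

0.40

¬d: Łukasiewicz ¬ gives 1 − 0.7 = 0.3
¬¬d: Łukasiewicz ¬ gives 1 − 0.3 = 0.7
¬d: Łukasiewicz ¬ gives 1 − 0.7 = 0.3
(c → a): min(1, 1 − 0.4 + 0.1) = 0.7
((c → a) → d): min(1, 1 − 0.7 + 0.7) = 1
(¬d ∧ ((c → a) → d)) = min(0.3, 1) = 0.3
(¬¬d → (¬d ∧ ((c → a) → d))): min(1, 1 − 0.7 + 0.3) = 0.6
¬a: Łukasiewicz ¬ gives 1 − 0.1 = 0.9
¬¬a: Łukasiewicz ¬ gives 1 − 0.9 = 0.1
(¬¬a ∨ a) = max(0.1, 0.1) = 0.1
¬(¬¬a ∨ a): Łukasiewicz ¬ gives 1 − 0.1 = 0.9
((¬¬d → (¬d ∧ ((c → a) → d))) ∧ ¬(¬¬a ∨ a)) = min(0.6, 0.9) = 0.6
¬((¬¬d → (¬d ∧ ((c → a) → d))) ∧ ¬(¬¬a ∨ a)): Łukasiewicz ¬ gives 1 − 0.6 = 0.4
(a ∨ ¬((¬¬d → (¬d ∧ ((c → a) → d))) ∧ ¬(¬¬a ∨ a))) = max(0.1, 0.4) = 0.4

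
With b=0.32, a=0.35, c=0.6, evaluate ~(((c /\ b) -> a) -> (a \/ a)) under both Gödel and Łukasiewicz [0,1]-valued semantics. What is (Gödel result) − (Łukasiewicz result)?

-0.65

Gödel evaluation:
  (c /\ b) = min(0.6, 0.32) = 0.32
  ((c /\ b) -> a): 0.32 ≤ 0.35, so result = 1
  (a \/ a) = max(0.35, 0.35) = 0.35
  (((c /\ b) -> a) -> (a \/ a)): 1 > 0.35, so result = 0.35
  ~(((c /\ b) -> a) -> (a \/ a)): Gödel ¬ of 0.35 = 0 (operand ≠ 0)
  Gödel value = 0
Łukasiewicz evaluation:
  (c /\ b) = min(0.6, 0.32) = 0.32
  ((c /\ b) -> a): min(1, 1 − 0.32 + 0.35) = 1
  (a \/ a) = max(0.35, 0.35) = 0.35
  (((c /\ b) -> a) -> (a \/ a)): min(1, 1 − 1 + 0.35) = 0.35
  ~(((c /\ b) -> a) -> (a \/ a)): Łukasiewicz ¬ gives 1 − 0.35 = 0.65
  Łukasiewicz value = 0.65
Difference: 0 − 0.65 = -0.65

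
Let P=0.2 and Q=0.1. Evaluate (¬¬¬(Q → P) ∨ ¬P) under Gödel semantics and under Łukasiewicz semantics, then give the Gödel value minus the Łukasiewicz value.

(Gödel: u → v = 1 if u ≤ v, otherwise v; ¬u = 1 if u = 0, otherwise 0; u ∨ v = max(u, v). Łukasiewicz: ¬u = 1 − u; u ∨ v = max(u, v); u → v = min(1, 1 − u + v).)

-0.80

Gödel evaluation:
  (Q → P): 0.1 ≤ 0.2, so result = 1
  ¬(Q → P): Gödel ¬ of 1 = 0 (operand ≠ 0)
  ¬¬(Q → P): Gödel ¬ of 0 = 1 (operand is 0)
  ¬¬¬(Q → P): Gödel ¬ of 1 = 0 (operand ≠ 0)
  ¬P: Gödel ¬ of 0.2 = 0 (operand ≠ 0)
  (¬¬¬(Q → P) ∨ ¬P) = max(0, 0) = 0
  Gödel value = 0
Łukasiewicz evaluation:
  (Q → P): min(1, 1 − 0.1 + 0.2) = 1
  ¬(Q → P): Łukasiewicz ¬ gives 1 − 1 = 0
  ¬¬(Q → P): Łukasiewicz ¬ gives 1 − 0 = 1
  ¬¬¬(Q → P): Łukasiewicz ¬ gives 1 − 1 = 0
  ¬P: Łukasiewicz ¬ gives 1 − 0.2 = 0.8
  (¬¬¬(Q → P) ∨ ¬P) = max(0, 0.8) = 0.8
  Łukasiewicz value = 0.8
Difference: 0 − 0.8 = -0.80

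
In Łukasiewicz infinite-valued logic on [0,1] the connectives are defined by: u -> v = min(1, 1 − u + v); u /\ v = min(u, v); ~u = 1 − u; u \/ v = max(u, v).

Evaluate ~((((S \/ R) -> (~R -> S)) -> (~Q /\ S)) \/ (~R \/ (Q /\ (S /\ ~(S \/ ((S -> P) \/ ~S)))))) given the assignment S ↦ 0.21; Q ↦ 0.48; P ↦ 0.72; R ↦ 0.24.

0.24

(S \/ R) = max(0.21, 0.24) = 0.24
~R: Łukasiewicz ¬ gives 1 − 0.24 = 0.76
(~R -> S): min(1, 1 − 0.76 + 0.21) = 0.45
((S \/ R) -> (~R -> S)): min(1, 1 − 0.24 + 0.45) = 1
~Q: Łukasiewicz ¬ gives 1 − 0.48 = 0.52
(~Q /\ S) = min(0.52, 0.21) = 0.21
(((S \/ R) -> (~R -> S)) -> (~Q /\ S)): min(1, 1 − 1 + 0.21) = 0.21
~R: Łukasiewicz ¬ gives 1 − 0.24 = 0.76
(S -> P): min(1, 1 − 0.21 + 0.72) = 1
~S: Łukasiewicz ¬ gives 1 − 0.21 = 0.79
((S -> P) \/ ~S) = max(1, 0.79) = 1
(S \/ ((S -> P) \/ ~S)) = max(0.21, 1) = 1
~(S \/ ((S -> P) \/ ~S)): Łukasiewicz ¬ gives 1 − 1 = 0
(S /\ ~(S \/ ((S -> P) \/ ~S))) = min(0.21, 0) = 0
(Q /\ (S /\ ~(S \/ ((S -> P) \/ ~S)))) = min(0.48, 0) = 0
(~R \/ (Q /\ (S /\ ~(S \/ ((S -> P) \/ ~S))))) = max(0.76, 0) = 0.76
((((S \/ R) -> (~R -> S)) -> (~Q /\ S)) \/ (~R \/ (Q /\ (S /\ ~(S \/ ((S -> P) \/ ~S)))))) = max(0.21, 0.76) = 0.76
~((((S \/ R) -> (~R -> S)) -> (~Q /\ S)) \/ (~R \/ (Q /\ (S /\ ~(S \/ ((S -> P) \/ ~S)))))): Łukasiewicz ¬ gives 1 − 0.76 = 0.24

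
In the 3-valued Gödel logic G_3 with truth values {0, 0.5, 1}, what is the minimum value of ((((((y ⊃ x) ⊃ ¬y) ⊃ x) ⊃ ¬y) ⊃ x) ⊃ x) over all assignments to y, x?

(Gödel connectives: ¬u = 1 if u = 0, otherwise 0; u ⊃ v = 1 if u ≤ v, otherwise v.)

The minimum is attained at y = 0.5, x = 0.5:
  (y ⊃ x): 0.5 ≤ 0.5, so result = 1
  ¬y: Gödel ¬ of 0.5 = 0 (operand ≠ 0)
  ((y ⊃ x) ⊃ ¬y): 1 > 0, so result = 0
  (((y ⊃ x) ⊃ ¬y) ⊃ x): 0 ≤ 0.5, so result = 1
  ¬y: Gödel ¬ of 0.5 = 0 (operand ≠ 0)
  ((((y ⊃ x) ⊃ ¬y) ⊃ x) ⊃ ¬y): 1 > 0, so result = 0
  (((((y ⊃ x) ⊃ ¬y) ⊃ x) ⊃ ¬y) ⊃ x): 0 ≤ 0.5, so result = 1
  ((((((y ⊃ x) ⊃ ¬y) ⊃ x) ⊃ ¬y) ⊃ x) ⊃ x): 1 > 0.5, so result = 0.5
Checking all 9 assignments confirms none give a value below 0.50.

0.50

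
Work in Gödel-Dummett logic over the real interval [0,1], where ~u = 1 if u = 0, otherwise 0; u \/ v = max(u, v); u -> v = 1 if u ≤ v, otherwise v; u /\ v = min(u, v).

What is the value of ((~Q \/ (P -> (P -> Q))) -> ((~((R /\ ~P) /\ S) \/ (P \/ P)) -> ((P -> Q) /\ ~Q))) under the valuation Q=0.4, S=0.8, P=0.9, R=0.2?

~Q: Gödel ¬ of 0.4 = 0 (operand ≠ 0)
(P -> Q): 0.9 > 0.4, so result = 0.4
(P -> (P -> Q)): 0.9 > 0.4, so result = 0.4
(~Q \/ (P -> (P -> Q))) = max(0, 0.4) = 0.4
~P: Gödel ¬ of 0.9 = 0 (operand ≠ 0)
(R /\ ~P) = min(0.2, 0) = 0
((R /\ ~P) /\ S) = min(0, 0.8) = 0
~((R /\ ~P) /\ S): Gödel ¬ of 0 = 1 (operand is 0)
(P \/ P) = max(0.9, 0.9) = 0.9
(~((R /\ ~P) /\ S) \/ (P \/ P)) = max(1, 0.9) = 1
(P -> Q): 0.9 > 0.4, so result = 0.4
~Q: Gödel ¬ of 0.4 = 0 (operand ≠ 0)
((P -> Q) /\ ~Q) = min(0.4, 0) = 0
((~((R /\ ~P) /\ S) \/ (P \/ P)) -> ((P -> Q) /\ ~Q)): 1 > 0, so result = 0
((~Q \/ (P -> (P -> Q))) -> ((~((R /\ ~P) /\ S) \/ (P \/ P)) -> ((P -> Q) /\ ~Q))): 0.4 > 0, so result = 0

0.00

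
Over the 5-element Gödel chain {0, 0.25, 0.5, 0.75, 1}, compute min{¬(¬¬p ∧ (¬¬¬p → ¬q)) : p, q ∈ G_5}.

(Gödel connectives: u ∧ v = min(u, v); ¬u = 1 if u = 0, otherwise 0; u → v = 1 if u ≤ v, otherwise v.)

The minimum is attained at p = 0.25, q = 0:
  ¬p: Gödel ¬ of 0.25 = 0 (operand ≠ 0)
  ¬¬p: Gödel ¬ of 0 = 1 (operand is 0)
  ¬p: Gödel ¬ of 0.25 = 0 (operand ≠ 0)
  ¬¬p: Gödel ¬ of 0 = 1 (operand is 0)
  ¬¬¬p: Gödel ¬ of 1 = 0 (operand ≠ 0)
  ¬q: Gödel ¬ of 0 = 1 (operand is 0)
  (¬¬¬p → ¬q): 0 ≤ 1, so result = 1
  (¬¬p ∧ (¬¬¬p → ¬q)) = min(1, 1) = 1
  ¬(¬¬p ∧ (¬¬¬p → ¬q)): Gödel ¬ of 1 = 0 (operand ≠ 0)
Checking all 25 assignments confirms none give a value below 0.00.

0.00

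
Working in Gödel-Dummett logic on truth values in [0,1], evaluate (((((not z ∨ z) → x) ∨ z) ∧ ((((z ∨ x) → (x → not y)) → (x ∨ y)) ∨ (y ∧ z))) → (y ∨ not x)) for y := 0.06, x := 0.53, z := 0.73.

0.06

not z: Gödel ¬ of 0.73 = 0 (operand ≠ 0)
(not z ∨ z) = max(0, 0.73) = 0.73
((not z ∨ z) → x): 0.73 > 0.53, so result = 0.53
(((not z ∨ z) → x) ∨ z) = max(0.53, 0.73) = 0.73
(z ∨ x) = max(0.73, 0.53) = 0.73
not y: Gödel ¬ of 0.06 = 0 (operand ≠ 0)
(x → not y): 0.53 > 0, so result = 0
((z ∨ x) → (x → not y)): 0.73 > 0, so result = 0
(x ∨ y) = max(0.53, 0.06) = 0.53
(((z ∨ x) → (x → not y)) → (x ∨ y)): 0 ≤ 0.53, so result = 1
(y ∧ z) = min(0.06, 0.73) = 0.06
((((z ∨ x) → (x → not y)) → (x ∨ y)) ∨ (y ∧ z)) = max(1, 0.06) = 1
((((not z ∨ z) → x) ∨ z) ∧ ((((z ∨ x) → (x → not y)) → (x ∨ y)) ∨ (y ∧ z))) = min(0.73, 1) = 0.73
not x: Gödel ¬ of 0.53 = 0 (operand ≠ 0)
(y ∨ not x) = max(0.06, 0) = 0.06
(((((not z ∨ z) → x) ∨ z) ∧ ((((z ∨ x) → (x → not y)) → (x ∨ y)) ∨ (y ∧ z))) → (y ∨ not x)): 0.73 > 0.06, so result = 0.06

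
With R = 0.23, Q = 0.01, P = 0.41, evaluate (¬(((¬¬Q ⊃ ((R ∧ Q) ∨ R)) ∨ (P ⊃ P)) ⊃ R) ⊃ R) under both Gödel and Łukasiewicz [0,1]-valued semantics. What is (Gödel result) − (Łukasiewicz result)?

0.54

Gödel evaluation:
  ¬Q: Gödel ¬ of 0.01 = 0 (operand ≠ 0)
  ¬¬Q: Gödel ¬ of 0 = 1 (operand is 0)
  (R ∧ Q) = min(0.23, 0.01) = 0.01
  ((R ∧ Q) ∨ R) = max(0.01, 0.23) = 0.23
  (¬¬Q ⊃ ((R ∧ Q) ∨ R)): 1 > 0.23, so result = 0.23
  (P ⊃ P): 0.41 ≤ 0.41, so result = 1
  ((¬¬Q ⊃ ((R ∧ Q) ∨ R)) ∨ (P ⊃ P)) = max(0.23, 1) = 1
  (((¬¬Q ⊃ ((R ∧ Q) ∨ R)) ∨ (P ⊃ P)) ⊃ R): 1 > 0.23, so result = 0.23
  ¬(((¬¬Q ⊃ ((R ∧ Q) ∨ R)) ∨ (P ⊃ P)) ⊃ R): Gödel ¬ of 0.23 = 0 (operand ≠ 0)
  (¬(((¬¬Q ⊃ ((R ∧ Q) ∨ R)) ∨ (P ⊃ P)) ⊃ R) ⊃ R): 0 ≤ 0.23, so result = 1
  Gödel value = 1
Łukasiewicz evaluation:
  ¬Q: Łukasiewicz ¬ gives 1 − 0.01 = 0.99
  ¬¬Q: Łukasiewicz ¬ gives 1 − 0.99 = 0.01
  (R ∧ Q) = min(0.23, 0.01) = 0.01
  ((R ∧ Q) ∨ R) = max(0.01, 0.23) = 0.23
  (¬¬Q ⊃ ((R ∧ Q) ∨ R)): min(1, 1 − 0.01 + 0.23) = 1
  (P ⊃ P): min(1, 1 − 0.41 + 0.41) = 1
  ((¬¬Q ⊃ ((R ∧ Q) ∨ R)) ∨ (P ⊃ P)) = max(1, 1) = 1
  (((¬¬Q ⊃ ((R ∧ Q) ∨ R)) ∨ (P ⊃ P)) ⊃ R): min(1, 1 − 1 + 0.23) = 0.23
  ¬(((¬¬Q ⊃ ((R ∧ Q) ∨ R)) ∨ (P ⊃ P)) ⊃ R): Łukasiewicz ¬ gives 1 − 0.23 = 0.77
  (¬(((¬¬Q ⊃ ((R ∧ Q) ∨ R)) ∨ (P ⊃ P)) ⊃ R) ⊃ R): min(1, 1 − 0.77 + 0.23) = 0.46
  Łukasiewicz value = 0.46
Difference: 1 − 0.46 = 0.54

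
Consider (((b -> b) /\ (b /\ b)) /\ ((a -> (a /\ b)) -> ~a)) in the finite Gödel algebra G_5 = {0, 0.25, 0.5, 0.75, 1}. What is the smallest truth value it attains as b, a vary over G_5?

The minimum is attained at b = 0, a = 0:
  (b -> b): 0 ≤ 0, so result = 1
  (b /\ b) = min(0, 0) = 0
  ((b -> b) /\ (b /\ b)) = min(1, 0) = 0
  (a /\ b) = min(0, 0) = 0
  (a -> (a /\ b)): 0 ≤ 0, so result = 1
  ~a: Gödel ¬ of 0 = 1 (operand is 0)
  ((a -> (a /\ b)) -> ~a): 1 ≤ 1, so result = 1
  (((b -> b) /\ (b /\ b)) /\ ((a -> (a /\ b)) -> ~a)) = min(0, 1) = 0
Checking all 25 assignments confirms none give a value below 0.00.

0.00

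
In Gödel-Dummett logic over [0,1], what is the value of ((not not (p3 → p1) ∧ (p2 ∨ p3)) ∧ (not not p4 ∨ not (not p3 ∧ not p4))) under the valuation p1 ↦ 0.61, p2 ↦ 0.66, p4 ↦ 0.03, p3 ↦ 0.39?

0.66

(p3 → p1): 0.39 ≤ 0.61, so result = 1
not (p3 → p1): Gödel ¬ of 1 = 0 (operand ≠ 0)
not not (p3 → p1): Gödel ¬ of 0 = 1 (operand is 0)
(p2 ∨ p3) = max(0.66, 0.39) = 0.66
(not not (p3 → p1) ∧ (p2 ∨ p3)) = min(1, 0.66) = 0.66
not p4: Gödel ¬ of 0.03 = 0 (operand ≠ 0)
not not p4: Gödel ¬ of 0 = 1 (operand is 0)
not p3: Gödel ¬ of 0.39 = 0 (operand ≠ 0)
not p4: Gödel ¬ of 0.03 = 0 (operand ≠ 0)
(not p3 ∧ not p4) = min(0, 0) = 0
not (not p3 ∧ not p4): Gödel ¬ of 0 = 1 (operand is 0)
(not not p4 ∨ not (not p3 ∧ not p4)) = max(1, 1) = 1
((not not (p3 → p1) ∧ (p2 ∨ p3)) ∧ (not not p4 ∨ not (not p3 ∧ not p4))) = min(0.66, 1) = 0.66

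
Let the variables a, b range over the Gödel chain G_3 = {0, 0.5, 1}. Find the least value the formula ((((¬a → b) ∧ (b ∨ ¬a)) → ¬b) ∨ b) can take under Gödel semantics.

0.50

The minimum is attained at a = 0, b = 0.5:
  ¬a: Gödel ¬ of 0 = 1 (operand is 0)
  (¬a → b): 1 > 0.5, so result = 0.5
  ¬a: Gödel ¬ of 0 = 1 (operand is 0)
  (b ∨ ¬a) = max(0.5, 1) = 1
  ((¬a → b) ∧ (b ∨ ¬a)) = min(0.5, 1) = 0.5
  ¬b: Gödel ¬ of 0.5 = 0 (operand ≠ 0)
  (((¬a → b) ∧ (b ∨ ¬a)) → ¬b): 0.5 > 0, so result = 0
  ((((¬a → b) ∧ (b ∨ ¬a)) → ¬b) ∨ b) = max(0, 0.5) = 0.5
Checking all 9 assignments confirms none give a value below 0.50.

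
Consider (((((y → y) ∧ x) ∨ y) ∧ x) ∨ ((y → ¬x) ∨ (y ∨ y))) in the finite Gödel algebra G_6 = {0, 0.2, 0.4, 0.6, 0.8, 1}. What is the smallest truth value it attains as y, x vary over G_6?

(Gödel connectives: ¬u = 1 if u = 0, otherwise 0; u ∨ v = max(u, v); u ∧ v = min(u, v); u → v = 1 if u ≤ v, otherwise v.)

The minimum is attained at y = 0.2, x = 0.2:
  (y → y): 0.2 ≤ 0.2, so result = 1
  ((y → y) ∧ x) = min(1, 0.2) = 0.2
  (((y → y) ∧ x) ∨ y) = max(0.2, 0.2) = 0.2
  ((((y → y) ∧ x) ∨ y) ∧ x) = min(0.2, 0.2) = 0.2
  ¬x: Gödel ¬ of 0.2 = 0 (operand ≠ 0)
  (y → ¬x): 0.2 > 0, so result = 0
  (y ∨ y) = max(0.2, 0.2) = 0.2
  ((y → ¬x) ∨ (y ∨ y)) = max(0, 0.2) = 0.2
  (((((y → y) ∧ x) ∨ y) ∧ x) ∨ ((y → ¬x) ∨ (y ∨ y))) = max(0.2, 0.2) = 0.2
Checking all 36 assignments confirms none give a value below 0.20.

0.20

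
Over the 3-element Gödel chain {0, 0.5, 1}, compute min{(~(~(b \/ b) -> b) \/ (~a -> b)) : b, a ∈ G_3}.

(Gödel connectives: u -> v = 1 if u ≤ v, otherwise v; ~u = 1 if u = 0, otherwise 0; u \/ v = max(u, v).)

The minimum is attained at b = 0.5, a = 0:
  (b \/ b) = max(0.5, 0.5) = 0.5
  ~(b \/ b): Gödel ¬ of 0.5 = 0 (operand ≠ 0)
  (~(b \/ b) -> b): 0 ≤ 0.5, so result = 1
  ~(~(b \/ b) -> b): Gödel ¬ of 1 = 0 (operand ≠ 0)
  ~a: Gödel ¬ of 0 = 1 (operand is 0)
  (~a -> b): 1 > 0.5, so result = 0.5
  (~(~(b \/ b) -> b) \/ (~a -> b)) = max(0, 0.5) = 0.5
Checking all 9 assignments confirms none give a value below 0.50.

0.50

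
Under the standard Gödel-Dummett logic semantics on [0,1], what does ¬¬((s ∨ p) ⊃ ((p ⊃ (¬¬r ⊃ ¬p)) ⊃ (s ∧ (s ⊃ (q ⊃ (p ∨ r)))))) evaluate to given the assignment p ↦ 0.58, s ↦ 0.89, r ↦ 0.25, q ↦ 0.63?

(s ∨ p) = max(0.89, 0.58) = 0.89
¬r: Gödel ¬ of 0.25 = 0 (operand ≠ 0)
¬¬r: Gödel ¬ of 0 = 1 (operand is 0)
¬p: Gödel ¬ of 0.58 = 0 (operand ≠ 0)
(¬¬r ⊃ ¬p): 1 > 0, so result = 0
(p ⊃ (¬¬r ⊃ ¬p)): 0.58 > 0, so result = 0
(p ∨ r) = max(0.58, 0.25) = 0.58
(q ⊃ (p ∨ r)): 0.63 > 0.58, so result = 0.58
(s ⊃ (q ⊃ (p ∨ r))): 0.89 > 0.58, so result = 0.58
(s ∧ (s ⊃ (q ⊃ (p ∨ r)))) = min(0.89, 0.58) = 0.58
((p ⊃ (¬¬r ⊃ ¬p)) ⊃ (s ∧ (s ⊃ (q ⊃ (p ∨ r))))): 0 ≤ 0.58, so result = 1
((s ∨ p) ⊃ ((p ⊃ (¬¬r ⊃ ¬p)) ⊃ (s ∧ (s ⊃ (q ⊃ (p ∨ r)))))): 0.89 ≤ 1, so result = 1
¬((s ∨ p) ⊃ ((p ⊃ (¬¬r ⊃ ¬p)) ⊃ (s ∧ (s ⊃ (q ⊃ (p ∨ r)))))): Gödel ¬ of 1 = 0 (operand ≠ 0)
¬¬((s ∨ p) ⊃ ((p ⊃ (¬¬r ⊃ ¬p)) ⊃ (s ∧ (s ⊃ (q ⊃ (p ∨ r)))))): Gödel ¬ of 0 = 1 (operand is 0)

1.00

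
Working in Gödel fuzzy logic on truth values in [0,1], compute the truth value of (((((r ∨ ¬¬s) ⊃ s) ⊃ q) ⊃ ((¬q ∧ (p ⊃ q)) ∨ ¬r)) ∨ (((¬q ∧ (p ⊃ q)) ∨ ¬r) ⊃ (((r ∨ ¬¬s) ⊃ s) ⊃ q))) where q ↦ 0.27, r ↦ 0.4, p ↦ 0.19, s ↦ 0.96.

¬s: Gödel ¬ of 0.96 = 0 (operand ≠ 0)
¬¬s: Gödel ¬ of 0 = 1 (operand is 0)
(r ∨ ¬¬s) = max(0.4, 1) = 1
((r ∨ ¬¬s) ⊃ s): 1 > 0.96, so result = 0.96
(((r ∨ ¬¬s) ⊃ s) ⊃ q): 0.96 > 0.27, so result = 0.27
¬q: Gödel ¬ of 0.27 = 0 (operand ≠ 0)
(p ⊃ q): 0.19 ≤ 0.27, so result = 1
(¬q ∧ (p ⊃ q)) = min(0, 1) = 0
¬r: Gödel ¬ of 0.4 = 0 (operand ≠ 0)
((¬q ∧ (p ⊃ q)) ∨ ¬r) = max(0, 0) = 0
((((r ∨ ¬¬s) ⊃ s) ⊃ q) ⊃ ((¬q ∧ (p ⊃ q)) ∨ ¬r)): 0.27 > 0, so result = 0
¬q: Gödel ¬ of 0.27 = 0 (operand ≠ 0)
(p ⊃ q): 0.19 ≤ 0.27, so result = 1
(¬q ∧ (p ⊃ q)) = min(0, 1) = 0
¬r: Gödel ¬ of 0.4 = 0 (operand ≠ 0)
((¬q ∧ (p ⊃ q)) ∨ ¬r) = max(0, 0) = 0
¬s: Gödel ¬ of 0.96 = 0 (operand ≠ 0)
¬¬s: Gödel ¬ of 0 = 1 (operand is 0)
(r ∨ ¬¬s) = max(0.4, 1) = 1
((r ∨ ¬¬s) ⊃ s): 1 > 0.96, so result = 0.96
(((r ∨ ¬¬s) ⊃ s) ⊃ q): 0.96 > 0.27, so result = 0.27
(((¬q ∧ (p ⊃ q)) ∨ ¬r) ⊃ (((r ∨ ¬¬s) ⊃ s) ⊃ q)): 0 ≤ 0.27, so result = 1
(((((r ∨ ¬¬s) ⊃ s) ⊃ q) ⊃ ((¬q ∧ (p ⊃ q)) ∨ ¬r)) ∨ (((¬q ∧ (p ⊃ q)) ∨ ¬r) ⊃ (((r ∨ ¬¬s) ⊃ s) ⊃ q))) = max(0, 1) = 1

1.00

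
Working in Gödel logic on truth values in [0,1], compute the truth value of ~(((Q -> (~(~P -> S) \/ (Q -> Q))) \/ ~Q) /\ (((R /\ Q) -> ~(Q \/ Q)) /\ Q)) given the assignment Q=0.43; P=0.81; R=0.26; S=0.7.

1.00

~P: Gödel ¬ of 0.81 = 0 (operand ≠ 0)
(~P -> S): 0 ≤ 0.7, so result = 1
~(~P -> S): Gödel ¬ of 1 = 0 (operand ≠ 0)
(Q -> Q): 0.43 ≤ 0.43, so result = 1
(~(~P -> S) \/ (Q -> Q)) = max(0, 1) = 1
(Q -> (~(~P -> S) \/ (Q -> Q))): 0.43 ≤ 1, so result = 1
~Q: Gödel ¬ of 0.43 = 0 (operand ≠ 0)
((Q -> (~(~P -> S) \/ (Q -> Q))) \/ ~Q) = max(1, 0) = 1
(R /\ Q) = min(0.26, 0.43) = 0.26
(Q \/ Q) = max(0.43, 0.43) = 0.43
~(Q \/ Q): Gödel ¬ of 0.43 = 0 (operand ≠ 0)
((R /\ Q) -> ~(Q \/ Q)): 0.26 > 0, so result = 0
(((R /\ Q) -> ~(Q \/ Q)) /\ Q) = min(0, 0.43) = 0
(((Q -> (~(~P -> S) \/ (Q -> Q))) \/ ~Q) /\ (((R /\ Q) -> ~(Q \/ Q)) /\ Q)) = min(1, 0) = 0
~(((Q -> (~(~P -> S) \/ (Q -> Q))) \/ ~Q) /\ (((R /\ Q) -> ~(Q \/ Q)) /\ Q)): Gödel ¬ of 0 = 1 (operand is 0)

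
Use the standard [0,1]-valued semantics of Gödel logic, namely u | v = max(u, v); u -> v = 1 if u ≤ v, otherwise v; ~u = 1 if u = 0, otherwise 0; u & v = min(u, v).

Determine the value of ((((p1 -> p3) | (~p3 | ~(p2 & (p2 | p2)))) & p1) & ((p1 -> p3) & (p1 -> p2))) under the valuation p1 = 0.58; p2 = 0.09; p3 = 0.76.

0.09

(p1 -> p3): 0.58 ≤ 0.76, so result = 1
~p3: Gödel ¬ of 0.76 = 0 (operand ≠ 0)
(p2 | p2) = max(0.09, 0.09) = 0.09
(p2 & (p2 | p2)) = min(0.09, 0.09) = 0.09
~(p2 & (p2 | p2)): Gödel ¬ of 0.09 = 0 (operand ≠ 0)
(~p3 | ~(p2 & (p2 | p2))) = max(0, 0) = 0
((p1 -> p3) | (~p3 | ~(p2 & (p2 | p2)))) = max(1, 0) = 1
(((p1 -> p3) | (~p3 | ~(p2 & (p2 | p2)))) & p1) = min(1, 0.58) = 0.58
(p1 -> p3): 0.58 ≤ 0.76, so result = 1
(p1 -> p2): 0.58 > 0.09, so result = 0.09
((p1 -> p3) & (p1 -> p2)) = min(1, 0.09) = 0.09
((((p1 -> p3) | (~p3 | ~(p2 & (p2 | p2)))) & p1) & ((p1 -> p3) & (p1 -> p2))) = min(0.58, 0.09) = 0.09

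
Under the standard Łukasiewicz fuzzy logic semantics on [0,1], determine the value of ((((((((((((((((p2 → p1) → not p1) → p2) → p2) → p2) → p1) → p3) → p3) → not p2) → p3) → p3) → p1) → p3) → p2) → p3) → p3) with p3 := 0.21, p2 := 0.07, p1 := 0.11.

(p2 → p1): min(1, 1 − 0.07 + 0.11) = 1
not p1: Łukasiewicz ¬ gives 1 − 0.11 = 0.89
((p2 → p1) → not p1): min(1, 1 − 1 + 0.89) = 0.89
(((p2 → p1) → not p1) → p2): min(1, 1 − 0.89 + 0.07) = 0.18
((((p2 → p1) → not p1) → p2) → p2): min(1, 1 − 0.18 + 0.07) = 0.89
(((((p2 → p1) → not p1) → p2) → p2) → p2): min(1, 1 − 0.89 + 0.07) = 0.18
((((((p2 → p1) → not p1) → p2) → p2) → p2) → p1): min(1, 1 − 0.18 + 0.11) = 0.93
(((((((p2 → p1) → not p1) → p2) → p2) → p2) → p1) → p3): min(1, 1 − 0.93 + 0.21) = 0.28
((((((((p2 → p1) → not p1) → p2) → p2) → p2) → p1) → p3) → p3): min(1, 1 − 0.28 + 0.21) = 0.93
not p2: Łukasiewicz ¬ gives 1 − 0.07 = 0.93
(((((((((p2 → p1) → not p1) → p2) → p2) → p2) → p1) → p3) → p3) → not p2): min(1, 1 − 0.93 + 0.93) = 1
((((((((((p2 → p1) → not p1) → p2) → p2) → p2) → p1) → p3) → p3) → not p2) → p3): min(1, 1 − 1 + 0.21) = 0.21
(((((((((((p2 → p1) → not p1) → p2) → p2) → p2) → p1) → p3) → p3) → not p2) → p3) → p3): min(1, 1 − 0.21 + 0.21) = 1
((((((((((((p2 → p1) → not p1) → p2) → p2) → p2) → p1) → p3) → p3) → not p2) → p3) → p3) → p1): min(1, 1 − 1 + 0.11) = 0.11
(((((((((((((p2 → p1) → not p1) → p2) → p2) → p2) → p1) → p3) → p3) → not p2) → p3) → p3) → p1) → p3): min(1, 1 − 0.11 + 0.21) = 1
((((((((((((((p2 → p1) → not p1) → p2) → p2) → p2) → p1) → p3) → p3) → not p2) → p3) → p3) → p1) → p3) → p2): min(1, 1 − 1 + 0.07) = 0.07
(((((((((((((((p2 → p1) → not p1) → p2) → p2) → p2) → p1) → p3) → p3) → not p2) → p3) → p3) → p1) → p3) → p2) → p3): min(1, 1 − 0.07 + 0.21) = 1
((((((((((((((((p2 → p1) → not p1) → p2) → p2) → p2) → p1) → p3) → p3) → not p2) → p3) → p3) → p1) → p3) → p2) → p3) → p3): min(1, 1 − 1 + 0.21) = 0.21

0.21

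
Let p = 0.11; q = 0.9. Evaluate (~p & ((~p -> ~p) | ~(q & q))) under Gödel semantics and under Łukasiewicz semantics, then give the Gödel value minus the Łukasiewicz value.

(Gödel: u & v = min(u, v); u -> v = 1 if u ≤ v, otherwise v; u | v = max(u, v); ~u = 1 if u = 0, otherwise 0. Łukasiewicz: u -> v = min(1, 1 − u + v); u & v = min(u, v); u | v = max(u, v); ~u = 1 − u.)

Gödel evaluation:
  ~p: Gödel ¬ of 0.11 = 0 (operand ≠ 0)
  ~p: Gödel ¬ of 0.11 = 0 (operand ≠ 0)
  ~p: Gödel ¬ of 0.11 = 0 (operand ≠ 0)
  (~p -> ~p): 0 ≤ 0, so result = 1
  (q & q) = min(0.9, 0.9) = 0.9
  ~(q & q): Gödel ¬ of 0.9 = 0 (operand ≠ 0)
  ((~p -> ~p) | ~(q & q)) = max(1, 0) = 1
  (~p & ((~p -> ~p) | ~(q & q))) = min(0, 1) = 0
  Gödel value = 0
Łukasiewicz evaluation:
  ~p: Łukasiewicz ¬ gives 1 − 0.11 = 0.89
  ~p: Łukasiewicz ¬ gives 1 − 0.11 = 0.89
  ~p: Łukasiewicz ¬ gives 1 − 0.11 = 0.89
  (~p -> ~p): min(1, 1 − 0.89 + 0.89) = 1
  (q & q) = min(0.9, 0.9) = 0.9
  ~(q & q): Łukasiewicz ¬ gives 1 − 0.9 = 0.1
  ((~p -> ~p) | ~(q & q)) = max(1, 0.1) = 1
  (~p & ((~p -> ~p) | ~(q & q))) = min(0.89, 1) = 0.89
  Łukasiewicz value = 0.89
Difference: 0 − 0.89 = -0.89

-0.89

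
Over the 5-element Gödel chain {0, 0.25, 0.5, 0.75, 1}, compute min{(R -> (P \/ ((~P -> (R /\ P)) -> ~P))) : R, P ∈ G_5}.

0.25

The minimum is attained at R = 0.5, P = 0.25:
  ~P: Gödel ¬ of 0.25 = 0 (operand ≠ 0)
  (R /\ P) = min(0.5, 0.25) = 0.25
  (~P -> (R /\ P)): 0 ≤ 0.25, so result = 1
  ~P: Gödel ¬ of 0.25 = 0 (operand ≠ 0)
  ((~P -> (R /\ P)) -> ~P): 1 > 0, so result = 0
  (P \/ ((~P -> (R /\ P)) -> ~P)) = max(0.25, 0) = 0.25
  (R -> (P \/ ((~P -> (R /\ P)) -> ~P))): 0.5 > 0.25, so result = 0.25
Checking all 25 assignments confirms none give a value below 0.25.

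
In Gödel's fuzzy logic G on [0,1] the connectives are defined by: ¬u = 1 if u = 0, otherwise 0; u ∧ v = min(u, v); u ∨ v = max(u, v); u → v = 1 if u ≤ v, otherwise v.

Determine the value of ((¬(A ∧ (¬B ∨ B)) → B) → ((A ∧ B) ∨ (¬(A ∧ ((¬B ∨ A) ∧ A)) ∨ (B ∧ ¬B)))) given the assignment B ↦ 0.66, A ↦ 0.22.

0.22

¬B: Gödel ¬ of 0.66 = 0 (operand ≠ 0)
(¬B ∨ B) = max(0, 0.66) = 0.66
(A ∧ (¬B ∨ B)) = min(0.22, 0.66) = 0.22
¬(A ∧ (¬B ∨ B)): Gödel ¬ of 0.22 = 0 (operand ≠ 0)
(¬(A ∧ (¬B ∨ B)) → B): 0 ≤ 0.66, so result = 1
(A ∧ B) = min(0.22, 0.66) = 0.22
¬B: Gödel ¬ of 0.66 = 0 (operand ≠ 0)
(¬B ∨ A) = max(0, 0.22) = 0.22
((¬B ∨ A) ∧ A) = min(0.22, 0.22) = 0.22
(A ∧ ((¬B ∨ A) ∧ A)) = min(0.22, 0.22) = 0.22
¬(A ∧ ((¬B ∨ A) ∧ A)): Gödel ¬ of 0.22 = 0 (operand ≠ 0)
¬B: Gödel ¬ of 0.66 = 0 (operand ≠ 0)
(B ∧ ¬B) = min(0.66, 0) = 0
(¬(A ∧ ((¬B ∨ A) ∧ A)) ∨ (B ∧ ¬B)) = max(0, 0) = 0
((A ∧ B) ∨ (¬(A ∧ ((¬B ∨ A) ∧ A)) ∨ (B ∧ ¬B))) = max(0.22, 0) = 0.22
((¬(A ∧ (¬B ∨ B)) → B) → ((A ∧ B) ∨ (¬(A ∧ ((¬B ∨ A) ∧ A)) ∨ (B ∧ ¬B)))): 1 > 0.22, so result = 0.22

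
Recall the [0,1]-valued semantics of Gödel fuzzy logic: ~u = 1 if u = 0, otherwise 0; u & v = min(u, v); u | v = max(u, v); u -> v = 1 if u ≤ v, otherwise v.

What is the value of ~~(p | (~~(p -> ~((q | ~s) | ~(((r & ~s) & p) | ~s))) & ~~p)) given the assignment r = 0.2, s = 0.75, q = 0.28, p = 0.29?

1.00

~s: Gödel ¬ of 0.75 = 0 (operand ≠ 0)
(q | ~s) = max(0.28, 0) = 0.28
~s: Gödel ¬ of 0.75 = 0 (operand ≠ 0)
(r & ~s) = min(0.2, 0) = 0
((r & ~s) & p) = min(0, 0.29) = 0
~s: Gödel ¬ of 0.75 = 0 (operand ≠ 0)
(((r & ~s) & p) | ~s) = max(0, 0) = 0
~(((r & ~s) & p) | ~s): Gödel ¬ of 0 = 1 (operand is 0)
((q | ~s) | ~(((r & ~s) & p) | ~s)) = max(0.28, 1) = 1
~((q | ~s) | ~(((r & ~s) & p) | ~s)): Gödel ¬ of 1 = 0 (operand ≠ 0)
(p -> ~((q | ~s) | ~(((r & ~s) & p) | ~s))): 0.29 > 0, so result = 0
~(p -> ~((q | ~s) | ~(((r & ~s) & p) | ~s))): Gödel ¬ of 0 = 1 (operand is 0)
~~(p -> ~((q | ~s) | ~(((r & ~s) & p) | ~s))): Gödel ¬ of 1 = 0 (operand ≠ 0)
~p: Gödel ¬ of 0.29 = 0 (operand ≠ 0)
~~p: Gödel ¬ of 0 = 1 (operand is 0)
(~~(p -> ~((q | ~s) | ~(((r & ~s) & p) | ~s))) & ~~p) = min(0, 1) = 0
(p | (~~(p -> ~((q | ~s) | ~(((r & ~s) & p) | ~s))) & ~~p)) = max(0.29, 0) = 0.29
~(p | (~~(p -> ~((q | ~s) | ~(((r & ~s) & p) | ~s))) & ~~p)): Gödel ¬ of 0.29 = 0 (operand ≠ 0)
~~(p | (~~(p -> ~((q | ~s) | ~(((r & ~s) & p) | ~s))) & ~~p)): Gödel ¬ of 0 = 1 (operand is 0)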